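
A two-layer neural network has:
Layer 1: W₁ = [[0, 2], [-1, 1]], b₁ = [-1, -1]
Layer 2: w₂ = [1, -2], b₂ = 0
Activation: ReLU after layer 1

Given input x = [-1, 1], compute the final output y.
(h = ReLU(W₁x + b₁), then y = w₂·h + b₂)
y = -1

Layer 1 pre-activation: z₁ = [1, 1]
After ReLU: h = [1, 1]
Layer 2 output: y = 1×1 + -2×1 + 0 = -1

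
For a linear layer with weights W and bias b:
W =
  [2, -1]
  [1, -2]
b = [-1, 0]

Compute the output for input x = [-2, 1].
y = [-6, -4]

Wx = [2×-2 + -1×1, 1×-2 + -2×1]
   = [-5, -4]
y = Wx + b = [-5 + -1, -4 + 0] = [-6, -4]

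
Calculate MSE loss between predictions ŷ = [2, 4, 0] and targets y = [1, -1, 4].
MSE = 14

MSE = (1/3)((2-1)² + (4--1)² + (0-4)²) = (1/3)(1 + 25 + 16) = 14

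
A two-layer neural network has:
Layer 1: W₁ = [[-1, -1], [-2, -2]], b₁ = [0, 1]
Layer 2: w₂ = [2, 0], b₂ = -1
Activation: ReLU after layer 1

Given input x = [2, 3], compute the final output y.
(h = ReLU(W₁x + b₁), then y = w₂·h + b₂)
y = -1

Layer 1 pre-activation: z₁ = [-5, -9]
After ReLU: h = [0, 0]
Layer 2 output: y = 2×0 + 0×0 + -1 = -1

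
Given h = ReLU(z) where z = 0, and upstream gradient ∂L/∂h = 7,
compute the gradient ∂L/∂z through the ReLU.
∂L/∂z = 0

h = ReLU(0) = 0
At z = 0: ∂h/∂z = 0 (by convention)
∂L/∂z = ∂L/∂h · ∂h/∂z = 7 × 0 = 0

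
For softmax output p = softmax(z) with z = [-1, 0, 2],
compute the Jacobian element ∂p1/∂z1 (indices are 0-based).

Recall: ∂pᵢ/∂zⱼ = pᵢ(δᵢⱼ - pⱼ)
∂p1/∂z1 = 0.1012

p = softmax(z) = [0.04201, 0.1142, 0.8438]
p1 = 0.1142

∂p1/∂z1 = p1(1 - p1) = 0.1142 × (1 - 0.1142) = 0.1012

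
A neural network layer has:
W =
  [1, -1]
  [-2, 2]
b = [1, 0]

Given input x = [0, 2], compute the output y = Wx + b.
y = [-1, 4]

Wx = [1×0 + -1×2, -2×0 + 2×2]
   = [-2, 4]
y = Wx + b = [-2 + 1, 4 + 0] = [-1, 4]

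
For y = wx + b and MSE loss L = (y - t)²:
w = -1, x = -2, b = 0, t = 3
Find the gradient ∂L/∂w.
∂L/∂w = 4

y = wx + b = (-1)(-2) + 0 = 2
∂L/∂y = 2(y - t) = 2(2 - 3) = -2
∂y/∂w = x = -2
∂L/∂w = ∂L/∂y · ∂y/∂w = -2 × -2 = 4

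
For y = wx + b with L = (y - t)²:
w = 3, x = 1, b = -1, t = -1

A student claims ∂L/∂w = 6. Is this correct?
Correct

y = (3)(1) + -1 = 2
∂L/∂y = 2(y - t) = 2(2 - -1) = 6
∂y/∂w = x = 1
∂L/∂w = 6 × 1 = 6

Claimed value: 6
Correct: The correct gradient is 6.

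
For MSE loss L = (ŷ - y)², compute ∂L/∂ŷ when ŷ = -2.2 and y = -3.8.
∂L/∂ŷ = 3.2

∂L/∂ŷ = 2(ŷ - y) = 2(-2.2 - -3.8) = 2(1.6) = 3.2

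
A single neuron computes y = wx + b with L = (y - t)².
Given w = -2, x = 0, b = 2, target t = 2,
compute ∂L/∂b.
∂L/∂b = 0

y = wx + b = (-2)(0) + 2 = 2
∂L/∂y = 2(y - t) = 2(2 - 2) = 0
∂y/∂b = 1
∂L/∂b = ∂L/∂y · ∂y/∂b = 0 × 1 = 0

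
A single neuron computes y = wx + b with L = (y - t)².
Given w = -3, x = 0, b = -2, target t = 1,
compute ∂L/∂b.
∂L/∂b = -6

y = wx + b = (-3)(0) + -2 = -2
∂L/∂y = 2(y - t) = 2(-2 - 1) = -6
∂y/∂b = 1
∂L/∂b = ∂L/∂y · ∂y/∂b = -6 × 1 = -6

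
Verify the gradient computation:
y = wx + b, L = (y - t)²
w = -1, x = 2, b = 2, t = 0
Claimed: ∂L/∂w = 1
Incorrect

y = (-1)(2) + 2 = 0
∂L/∂y = 2(y - t) = 2(0 - 0) = 0
∂y/∂w = x = 2
∂L/∂w = 0 × 2 = 0

Claimed value: 1
Incorrect: The correct gradient is 0.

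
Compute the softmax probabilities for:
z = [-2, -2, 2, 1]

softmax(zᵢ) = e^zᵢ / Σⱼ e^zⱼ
p = [0.013, 0.013, 0.712, 0.2619]

exp(z) = [0.1353, 0.1353, 7.389, 2.718]
Sum = 10.38
p = [0.013, 0.013, 0.712, 0.2619]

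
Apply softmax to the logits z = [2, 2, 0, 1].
p = [0.3995, 0.3995, 0.0541, 0.147]

exp(z) = [7.389, 7.389, 1, 2.718]
Sum = 18.5
p = [0.3995, 0.3995, 0.0541, 0.147]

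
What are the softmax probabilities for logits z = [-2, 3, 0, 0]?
p = [0.0061, 0.9039, 0.045, 0.045]

exp(z) = [0.1353, 20.09, 1, 1]
Sum = 22.22
p = [0.0061, 0.9039, 0.045, 0.045]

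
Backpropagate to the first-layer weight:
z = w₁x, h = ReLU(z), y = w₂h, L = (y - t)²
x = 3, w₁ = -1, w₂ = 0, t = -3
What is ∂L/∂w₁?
∂L/∂w₁ = 0

Forward pass:
z = w₁x = -1×3 = -3
h = ReLU(-3) = 0
y = w₂h = 0×0 = 0

Backward pass:
∂L/∂y = 2(y - t) = 2(0 - -3) = 6
∂y/∂h = w₂ = 0
∂h/∂z = 0 (ReLU derivative)
∂z/∂w₁ = x = 3

∂L/∂w₁ = 6 × 0 × 0 × 3 = 0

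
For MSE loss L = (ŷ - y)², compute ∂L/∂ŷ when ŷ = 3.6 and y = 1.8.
∂L/∂ŷ = 3.6

∂L/∂ŷ = 2(ŷ - y) = 2(3.6 - 1.8) = 2(1.8) = 3.6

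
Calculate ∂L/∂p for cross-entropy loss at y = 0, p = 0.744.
∂L/∂p = 3.906

∂L/∂p = -y/p + (1-y)/(1-p) = 0 + 1/0.256 = 3.906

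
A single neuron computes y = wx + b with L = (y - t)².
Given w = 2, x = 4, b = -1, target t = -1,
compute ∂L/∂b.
∂L/∂b = 16

y = wx + b = (2)(4) + -1 = 7
∂L/∂y = 2(y - t) = 2(7 - -1) = 16
∂y/∂b = 1
∂L/∂b = ∂L/∂y · ∂y/∂b = 16 × 1 = 16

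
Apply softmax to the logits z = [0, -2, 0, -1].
p = [0.3995, 0.0541, 0.3995, 0.147]

exp(z) = [1, 0.1353, 1, 0.3679]
Sum = 2.503
p = [0.3995, 0.0541, 0.3995, 0.147]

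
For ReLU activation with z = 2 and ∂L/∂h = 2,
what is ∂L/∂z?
∂L/∂z = 2

h = ReLU(2) = 2
Since z > 0: ∂h/∂z = 1
∂L/∂z = ∂L/∂h · ∂h/∂z = 2 × 1 = 2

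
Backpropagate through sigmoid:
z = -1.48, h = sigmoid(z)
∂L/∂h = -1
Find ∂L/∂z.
∂L/∂z = -0.151

σ(-1.48) = 0.1854
σ'(-1.48) = σ(-1.48)(1 - σ(-1.48)) = 0.1854 × 0.8146 = 0.151
∂L/∂z = ∂L/∂h · σ'(z) = -1 × 0.151 = -0.151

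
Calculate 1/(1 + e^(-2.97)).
0.9512

sigmoid(2.97) = 1/(1 + e^(-2.97)) = 1/(1 + 0.0513) = 0.9512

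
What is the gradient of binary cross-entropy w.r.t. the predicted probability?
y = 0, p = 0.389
∂L/∂p = 1.637

∂L/∂p = -y/p + (1-y)/(1-p) = 0 + 1/0.611 = 1.637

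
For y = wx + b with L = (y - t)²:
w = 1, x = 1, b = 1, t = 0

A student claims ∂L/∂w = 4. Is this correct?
Correct

y = (1)(1) + 1 = 2
∂L/∂y = 2(y - t) = 2(2 - 0) = 4
∂y/∂w = x = 1
∂L/∂w = 4 × 1 = 4

Claimed value: 4
Correct: The correct gradient is 4.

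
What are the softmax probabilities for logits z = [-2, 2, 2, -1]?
p = [0.0089, 0.4835, 0.4835, 0.0241]

exp(z) = [0.1353, 7.389, 7.389, 0.3679]
Sum = 15.28
p = [0.0089, 0.4835, 0.4835, 0.0241]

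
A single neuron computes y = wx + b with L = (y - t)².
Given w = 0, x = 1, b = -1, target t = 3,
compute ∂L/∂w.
∂L/∂w = -8

y = wx + b = (0)(1) + -1 = -1
∂L/∂y = 2(y - t) = 2(-1 - 3) = -8
∂y/∂w = x = 1
∂L/∂w = ∂L/∂y · ∂y/∂w = -8 × 1 = -8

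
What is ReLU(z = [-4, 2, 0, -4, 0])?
h = [0, 2, 0, 0, 0]

ReLU applied element-wise: max(0,-4)=0, max(0,2)=2, max(0,0)=0, max(0,-4)=0, max(0,0)=0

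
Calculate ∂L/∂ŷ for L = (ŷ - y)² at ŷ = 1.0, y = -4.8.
∂L/∂ŷ = 11.6

∂L/∂ŷ = 2(ŷ - y) = 2(1.0 - -4.8) = 2(5.8) = 11.6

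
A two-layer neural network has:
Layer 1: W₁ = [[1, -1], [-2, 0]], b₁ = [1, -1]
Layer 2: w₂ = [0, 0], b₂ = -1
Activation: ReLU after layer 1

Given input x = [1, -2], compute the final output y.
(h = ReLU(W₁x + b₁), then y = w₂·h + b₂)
y = -1

Layer 1 pre-activation: z₁ = [4, -3]
After ReLU: h = [4, 0]
Layer 2 output: y = 0×4 + 0×0 + -1 = -1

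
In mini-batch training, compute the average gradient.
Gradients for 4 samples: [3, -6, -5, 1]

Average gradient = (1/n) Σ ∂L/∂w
Average gradient = -1.75

Average = (1/4)(3 + -6 + -5 + 1) = -7/4 = -1.75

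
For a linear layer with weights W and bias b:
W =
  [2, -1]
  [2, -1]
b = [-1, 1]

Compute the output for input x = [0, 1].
y = [-2, 0]

Wx = [2×0 + -1×1, 2×0 + -1×1]
   = [-1, -1]
y = Wx + b = [-1 + -1, -1 + 1] = [-2, 0]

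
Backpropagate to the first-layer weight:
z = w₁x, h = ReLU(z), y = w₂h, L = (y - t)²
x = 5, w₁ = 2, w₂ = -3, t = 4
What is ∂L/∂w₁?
∂L/∂w₁ = 1020

Forward pass:
z = w₁x = 2×5 = 10
h = ReLU(10) = 10
y = w₂h = -3×10 = -30

Backward pass:
∂L/∂y = 2(y - t) = 2(-30 - 4) = -68
∂y/∂h = w₂ = -3
∂h/∂z = 1 (ReLU derivative)
∂z/∂w₁ = x = 5

∂L/∂w₁ = -68 × -3 × 1 × 5 = 1020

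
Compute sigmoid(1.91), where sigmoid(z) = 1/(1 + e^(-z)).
0.871

sigmoid(1.91) = 1/(1 + e^(-1.91)) = 1/(1 + 0.1481) = 0.871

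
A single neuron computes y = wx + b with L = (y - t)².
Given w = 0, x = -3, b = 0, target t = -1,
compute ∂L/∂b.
∂L/∂b = 2

y = wx + b = (0)(-3) + 0 = 0
∂L/∂y = 2(y - t) = 2(0 - -1) = 2
∂y/∂b = 1
∂L/∂b = ∂L/∂y · ∂y/∂b = 2 × 1 = 2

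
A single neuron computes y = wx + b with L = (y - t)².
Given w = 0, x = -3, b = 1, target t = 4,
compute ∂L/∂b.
∂L/∂b = -6

y = wx + b = (0)(-3) + 1 = 1
∂L/∂y = 2(y - t) = 2(1 - 4) = -6
∂y/∂b = 1
∂L/∂b = ∂L/∂y · ∂y/∂b = -6 × 1 = -6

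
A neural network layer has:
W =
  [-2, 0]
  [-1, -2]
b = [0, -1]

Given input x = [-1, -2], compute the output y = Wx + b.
y = [2, 4]

Wx = [-2×-1 + 0×-2, -1×-1 + -2×-2]
   = [2, 5]
y = Wx + b = [2 + 0, 5 + -1] = [2, 4]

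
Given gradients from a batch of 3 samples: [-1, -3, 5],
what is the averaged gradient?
Average gradient = 0.3333

Average = (1/3)(-1 + -3 + 5) = 1/3 = 0.3333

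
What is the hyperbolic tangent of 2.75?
0.9919

tanh(2.75) = (e^(2.75) - e^(-2.75))/(e^(2.75) + e^(-2.75)) = 0.9919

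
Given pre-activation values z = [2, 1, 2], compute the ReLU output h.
h = [2, 1, 2]

ReLU applied element-wise: max(0,2)=2, max(0,1)=1, max(0,2)=2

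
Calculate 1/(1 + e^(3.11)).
0.0427

sigmoid(-3.11) = 1/(1 + e^(3.11)) = 1/(1 + 22.42) = 0.0427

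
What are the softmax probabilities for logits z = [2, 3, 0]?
p = [0.2595, 0.7054, 0.0351]

exp(z) = [7.389, 20.09, 1]
Sum = 28.47
p = [0.2595, 0.7054, 0.0351]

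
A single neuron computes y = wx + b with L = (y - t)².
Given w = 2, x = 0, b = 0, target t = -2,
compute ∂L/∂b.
∂L/∂b = 4

y = wx + b = (2)(0) + 0 = 0
∂L/∂y = 2(y - t) = 2(0 - -2) = 4
∂y/∂b = 1
∂L/∂b = ∂L/∂y · ∂y/∂b = 4 × 1 = 4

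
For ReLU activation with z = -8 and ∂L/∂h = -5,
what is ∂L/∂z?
∂L/∂z = 0

h = ReLU(-8) = 0
Since z < 0: ∂h/∂z = 0
∂L/∂z = ∂L/∂h · ∂h/∂z = -5 × 0 = 0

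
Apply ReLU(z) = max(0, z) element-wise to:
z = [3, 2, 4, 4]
h = [3, 2, 4, 4]

ReLU applied element-wise: max(0,3)=3, max(0,2)=2, max(0,4)=4, max(0,4)=4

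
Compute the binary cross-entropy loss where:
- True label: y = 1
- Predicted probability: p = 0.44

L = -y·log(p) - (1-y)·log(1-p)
L = 0.821

L = -1·log(0.44) - 0·log(0.56) = -log(0.44) = 0.821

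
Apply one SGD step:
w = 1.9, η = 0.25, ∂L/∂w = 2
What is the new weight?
w_new = 1.4

w_new = w - η·∂L/∂w = 1.9 - 0.25×(2) = 1.9 - (0.5) = 1.4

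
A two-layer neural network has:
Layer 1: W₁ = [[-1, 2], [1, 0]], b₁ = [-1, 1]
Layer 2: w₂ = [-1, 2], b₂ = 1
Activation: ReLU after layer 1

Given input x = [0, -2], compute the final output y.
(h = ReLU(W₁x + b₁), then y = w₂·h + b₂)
y = 3

Layer 1 pre-activation: z₁ = [-5, 1]
After ReLU: h = [0, 1]
Layer 2 output: y = -1×0 + 2×1 + 1 = 3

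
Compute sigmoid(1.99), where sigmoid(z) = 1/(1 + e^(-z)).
0.8797

sigmoid(1.99) = 1/(1 + e^(-1.99)) = 1/(1 + 0.1367) = 0.8797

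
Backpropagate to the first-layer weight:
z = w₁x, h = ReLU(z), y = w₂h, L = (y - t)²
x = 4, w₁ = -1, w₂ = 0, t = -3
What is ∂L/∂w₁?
∂L/∂w₁ = 0

Forward pass:
z = w₁x = -1×4 = -4
h = ReLU(-4) = 0
y = w₂h = 0×0 = 0

Backward pass:
∂L/∂y = 2(y - t) = 2(0 - -3) = 6
∂y/∂h = w₂ = 0
∂h/∂z = 0 (ReLU derivative)
∂z/∂w₁ = x = 4

∂L/∂w₁ = 6 × 0 × 0 × 4 = 0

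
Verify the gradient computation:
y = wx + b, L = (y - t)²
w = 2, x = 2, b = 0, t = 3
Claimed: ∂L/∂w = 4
Correct

y = (2)(2) + 0 = 4
∂L/∂y = 2(y - t) = 2(4 - 3) = 2
∂y/∂w = x = 2
∂L/∂w = 2 × 2 = 4

Claimed value: 4
Correct: The correct gradient is 4.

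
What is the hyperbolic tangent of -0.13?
-0.1293

tanh(-0.13) = (e^(-0.13) - e^(0.13))/(e^(-0.13) + e^(0.13)) = -0.1293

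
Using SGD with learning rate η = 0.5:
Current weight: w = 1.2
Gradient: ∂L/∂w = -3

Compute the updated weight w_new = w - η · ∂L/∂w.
w_new = 2.7

w_new = w - η·∂L/∂w = 1.2 - 0.5×(-3) = 1.2 - (-1.5) = 2.7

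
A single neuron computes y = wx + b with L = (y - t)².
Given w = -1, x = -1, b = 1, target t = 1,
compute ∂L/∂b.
∂L/∂b = 2

y = wx + b = (-1)(-1) + 1 = 2
∂L/∂y = 2(y - t) = 2(2 - 1) = 2
∂y/∂b = 1
∂L/∂b = ∂L/∂y · ∂y/∂b = 2 × 1 = 2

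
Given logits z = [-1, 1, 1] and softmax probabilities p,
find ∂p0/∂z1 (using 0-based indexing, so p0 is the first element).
∂p0/∂z1 = -0.02968

p = softmax(z) = [0.06338, 0.4683, 0.4683]
p0 = 0.06338, p1 = 0.4683

∂p0/∂z1 = -p0 × p1 = -0.06338 × 0.4683 = -0.02968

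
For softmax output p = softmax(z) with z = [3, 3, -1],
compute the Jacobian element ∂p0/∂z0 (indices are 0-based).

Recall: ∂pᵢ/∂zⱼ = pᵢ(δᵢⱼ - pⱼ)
∂p0/∂z0 = 0.25

p = softmax(z) = [0.4955, 0.4955, 0.009075]
p0 = 0.4955

∂p0/∂z0 = p0(1 - p0) = 0.4955 × (1 - 0.4955) = 0.25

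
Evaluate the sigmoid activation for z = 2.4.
0.9168

sigmoid(2.4) = 1/(1 + e^(-2.4)) = 1/(1 + 0.09072) = 0.9168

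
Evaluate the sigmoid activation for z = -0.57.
0.3612

sigmoid(-0.57) = 1/(1 + e^(0.57)) = 1/(1 + 1.768) = 0.3612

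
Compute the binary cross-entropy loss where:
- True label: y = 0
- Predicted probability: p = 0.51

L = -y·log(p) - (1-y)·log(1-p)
L = 0.7133

L = -0·log(0.51) - 1·log(0.49) = -log(0.49) = 0.7133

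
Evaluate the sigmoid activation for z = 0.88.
0.7068

sigmoid(0.88) = 1/(1 + e^(-0.88)) = 1/(1 + 0.4148) = 0.7068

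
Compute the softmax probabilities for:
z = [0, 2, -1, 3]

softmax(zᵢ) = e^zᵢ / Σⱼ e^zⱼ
p = [0.0347, 0.2562, 0.0128, 0.6964]

exp(z) = [1, 7.389, 0.3679, 20.09]
Sum = 28.84
p = [0.0347, 0.2562, 0.0128, 0.6964]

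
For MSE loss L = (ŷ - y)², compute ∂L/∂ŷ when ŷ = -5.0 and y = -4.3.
∂L/∂ŷ = -1.4

∂L/∂ŷ = 2(ŷ - y) = 2(-5.0 - -4.3) = 2(-0.7) = -1.4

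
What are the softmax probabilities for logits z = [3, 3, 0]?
p = [0.4879, 0.4879, 0.0243]

exp(z) = [20.09, 20.09, 1]
Sum = 41.17
p = [0.4879, 0.4879, 0.0243]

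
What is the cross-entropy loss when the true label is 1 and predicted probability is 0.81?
L = 0.2107

L = -1·log(0.81) - 0·log(0.19) = -log(0.81) = 0.2107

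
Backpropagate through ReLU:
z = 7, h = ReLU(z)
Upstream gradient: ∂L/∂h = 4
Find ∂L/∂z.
∂L/∂z = 4

h = ReLU(7) = 7
Since z > 0: ∂h/∂z = 1
∂L/∂z = ∂L/∂h · ∂h/∂z = 4 × 1 = 4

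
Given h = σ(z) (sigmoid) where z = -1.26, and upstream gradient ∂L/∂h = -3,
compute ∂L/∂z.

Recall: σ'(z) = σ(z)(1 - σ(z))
∂L/∂z = -0.5164

σ(-1.26) = 0.221
σ'(-1.26) = σ(-1.26)(1 - σ(-1.26)) = 0.221 × 0.779 = 0.1721
∂L/∂z = ∂L/∂h · σ'(z) = -3 × 0.1721 = -0.5164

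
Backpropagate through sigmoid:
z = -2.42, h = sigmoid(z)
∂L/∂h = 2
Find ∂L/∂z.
∂L/∂z = 0.15

σ(-2.42) = 0.08166
σ'(-2.42) = σ(-2.42)(1 - σ(-2.42)) = 0.08166 × 0.9183 = 0.07499
∂L/∂z = ∂L/∂h · σ'(z) = 2 × 0.07499 = 0.15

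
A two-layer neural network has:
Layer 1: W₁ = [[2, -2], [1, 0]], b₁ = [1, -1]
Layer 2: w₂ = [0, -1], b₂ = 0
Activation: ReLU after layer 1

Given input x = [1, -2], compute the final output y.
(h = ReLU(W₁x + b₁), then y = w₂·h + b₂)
y = 0

Layer 1 pre-activation: z₁ = [7, 0]
After ReLU: h = [7, 0]
Layer 2 output: y = 0×7 + -1×0 + 0 = 0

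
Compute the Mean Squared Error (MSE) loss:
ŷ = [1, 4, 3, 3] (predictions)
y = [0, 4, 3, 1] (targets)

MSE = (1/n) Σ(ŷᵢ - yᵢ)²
MSE = 1.25

MSE = (1/4)((1-0)² + (4-4)² + (3-3)² + (3-1)²) = (1/4)(1 + 0 + 0 + 4) = 1.25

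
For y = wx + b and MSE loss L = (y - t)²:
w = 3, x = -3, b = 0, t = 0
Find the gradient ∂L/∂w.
∂L/∂w = 54

y = wx + b = (3)(-3) + 0 = -9
∂L/∂y = 2(y - t) = 2(-9 - 0) = -18
∂y/∂w = x = -3
∂L/∂w = ∂L/∂y · ∂y/∂w = -18 × -3 = 54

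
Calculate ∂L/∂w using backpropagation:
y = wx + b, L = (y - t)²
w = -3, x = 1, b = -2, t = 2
∂L/∂w = -14

y = wx + b = (-3)(1) + -2 = -5
∂L/∂y = 2(y - t) = 2(-5 - 2) = -14
∂y/∂w = x = 1
∂L/∂w = ∂L/∂y · ∂y/∂w = -14 × 1 = -14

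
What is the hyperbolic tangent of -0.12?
-0.1194

tanh(-0.12) = (e^(-0.12) - e^(0.12))/(e^(-0.12) + e^(0.12)) = -0.1194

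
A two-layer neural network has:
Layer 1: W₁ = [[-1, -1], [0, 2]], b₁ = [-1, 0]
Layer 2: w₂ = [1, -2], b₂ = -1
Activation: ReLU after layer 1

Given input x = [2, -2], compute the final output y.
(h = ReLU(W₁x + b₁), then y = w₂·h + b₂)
y = -1

Layer 1 pre-activation: z₁ = [-1, -4]
After ReLU: h = [0, 0]
Layer 2 output: y = 1×0 + -2×0 + -1 = -1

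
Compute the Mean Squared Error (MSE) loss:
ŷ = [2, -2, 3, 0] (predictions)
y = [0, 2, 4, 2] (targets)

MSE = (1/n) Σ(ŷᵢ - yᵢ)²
MSE = 6.25

MSE = (1/4)((2-0)² + (-2-2)² + (3-4)² + (0-2)²) = (1/4)(4 + 16 + 1 + 4) = 6.25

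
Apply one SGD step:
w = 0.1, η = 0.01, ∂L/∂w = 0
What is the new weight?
w_new = 0.1

w_new = w - η·∂L/∂w = 0.1 - 0.01×(0) = 0.1 - (0) = 0.1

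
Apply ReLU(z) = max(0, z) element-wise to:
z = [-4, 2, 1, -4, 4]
h = [0, 2, 1, 0, 4]

ReLU applied element-wise: max(0,-4)=0, max(0,2)=2, max(0,1)=1, max(0,-4)=0, max(0,4)=4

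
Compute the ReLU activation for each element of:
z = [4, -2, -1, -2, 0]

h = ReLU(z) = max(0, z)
h = [4, 0, 0, 0, 0]

ReLU applied element-wise: max(0,4)=4, max(0,-2)=0, max(0,-1)=0, max(0,-2)=0, max(0,0)=0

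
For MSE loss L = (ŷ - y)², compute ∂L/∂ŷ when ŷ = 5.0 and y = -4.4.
∂L/∂ŷ = 18.8

∂L/∂ŷ = 2(ŷ - y) = 2(5.0 - -4.4) = 2(9.4) = 18.8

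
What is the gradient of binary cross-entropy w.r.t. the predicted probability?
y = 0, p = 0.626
∂L/∂p = 2.674

∂L/∂p = -y/p + (1-y)/(1-p) = 0 + 1/0.374 = 2.674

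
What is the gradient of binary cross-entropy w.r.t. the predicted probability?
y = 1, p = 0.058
∂L/∂p = -17.24

∂L/∂p = -y/p + (1-y)/(1-p) = -1/0.058 + 0 = -17.24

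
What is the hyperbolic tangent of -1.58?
-0.9186

tanh(-1.58) = (e^(-1.58) - e^(1.58))/(e^(-1.58) + e^(1.58)) = -0.9186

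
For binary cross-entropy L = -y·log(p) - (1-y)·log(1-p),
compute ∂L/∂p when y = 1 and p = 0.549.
∂L/∂p = -1.821

∂L/∂p = -y/p + (1-y)/(1-p) = -1/0.549 + 0 = -1.821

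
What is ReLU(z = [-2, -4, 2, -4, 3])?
h = [0, 0, 2, 0, 3]

ReLU applied element-wise: max(0,-2)=0, max(0,-4)=0, max(0,2)=2, max(0,-4)=0, max(0,3)=3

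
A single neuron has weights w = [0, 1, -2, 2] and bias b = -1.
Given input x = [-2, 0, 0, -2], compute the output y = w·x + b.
y = -5

y = (0)(-2) + (1)(0) + (-2)(0) + (2)(-2) + -1 = -5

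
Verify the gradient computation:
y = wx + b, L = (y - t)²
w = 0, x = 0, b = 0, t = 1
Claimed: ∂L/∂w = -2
Incorrect

y = (0)(0) + 0 = 0
∂L/∂y = 2(y - t) = 2(0 - 1) = -2
∂y/∂w = x = 0
∂L/∂w = -2 × 0 = 0

Claimed value: -2
Incorrect: The correct gradient is 0.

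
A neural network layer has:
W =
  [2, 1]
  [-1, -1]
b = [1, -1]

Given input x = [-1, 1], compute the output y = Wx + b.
y = [0, -1]

Wx = [2×-1 + 1×1, -1×-1 + -1×1]
   = [-1, 0]
y = Wx + b = [-1 + 1, 0 + -1] = [0, -1]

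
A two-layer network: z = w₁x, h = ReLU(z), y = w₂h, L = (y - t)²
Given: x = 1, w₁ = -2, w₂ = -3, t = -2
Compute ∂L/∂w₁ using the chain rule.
∂L/∂w₁ = 0

Forward pass:
z = w₁x = -2×1 = -2
h = ReLU(-2) = 0
y = w₂h = -3×0 = 0

Backward pass:
∂L/∂y = 2(y - t) = 2(0 - -2) = 4
∂y/∂h = w₂ = -3
∂h/∂z = 0 (ReLU derivative)
∂z/∂w₁ = x = 1

∂L/∂w₁ = 4 × -3 × 0 × 1 = 0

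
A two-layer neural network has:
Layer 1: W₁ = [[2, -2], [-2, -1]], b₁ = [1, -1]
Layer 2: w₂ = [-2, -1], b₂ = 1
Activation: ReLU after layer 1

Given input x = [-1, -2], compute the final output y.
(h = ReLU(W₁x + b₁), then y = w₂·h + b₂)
y = -8

Layer 1 pre-activation: z₁ = [3, 3]
After ReLU: h = [3, 3]
Layer 2 output: y = -2×3 + -1×3 + 1 = -8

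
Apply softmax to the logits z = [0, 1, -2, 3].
p = [0.0418, 0.1135, 0.0057, 0.839]

exp(z) = [1, 2.718, 0.1353, 20.09]
Sum = 23.94
p = [0.0418, 0.1135, 0.0057, 0.839]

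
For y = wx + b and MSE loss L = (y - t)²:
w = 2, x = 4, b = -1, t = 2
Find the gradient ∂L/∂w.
∂L/∂w = 40

y = wx + b = (2)(4) + -1 = 7
∂L/∂y = 2(y - t) = 2(7 - 2) = 10
∂y/∂w = x = 4
∂L/∂w = ∂L/∂y · ∂y/∂w = 10 × 4 = 40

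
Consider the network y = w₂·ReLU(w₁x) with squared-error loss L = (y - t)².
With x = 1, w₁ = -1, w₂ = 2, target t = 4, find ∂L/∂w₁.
∂L/∂w₁ = 0

Forward pass:
z = w₁x = -1×1 = -1
h = ReLU(-1) = 0
y = w₂h = 2×0 = 0

Backward pass:
∂L/∂y = 2(y - t) = 2(0 - 4) = -8
∂y/∂h = w₂ = 2
∂h/∂z = 0 (ReLU derivative)
∂z/∂w₁ = x = 1

∂L/∂w₁ = -8 × 2 × 0 × 1 = 0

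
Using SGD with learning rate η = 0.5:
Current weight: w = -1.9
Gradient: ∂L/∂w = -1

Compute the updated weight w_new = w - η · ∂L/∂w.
w_new = -1.4

w_new = w - η·∂L/∂w = -1.9 - 0.5×(-1) = -1.9 - (-0.5) = -1.4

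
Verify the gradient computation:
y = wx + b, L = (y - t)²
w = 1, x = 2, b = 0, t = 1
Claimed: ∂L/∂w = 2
Incorrect

y = (1)(2) + 0 = 2
∂L/∂y = 2(y - t) = 2(2 - 1) = 2
∂y/∂w = x = 2
∂L/∂w = 2 × 2 = 4

Claimed value: 2
Incorrect: The correct gradient is 4.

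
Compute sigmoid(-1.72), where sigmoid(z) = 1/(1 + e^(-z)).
0.1519

sigmoid(-1.72) = 1/(1 + e^(1.72)) = 1/(1 + 5.585) = 0.1519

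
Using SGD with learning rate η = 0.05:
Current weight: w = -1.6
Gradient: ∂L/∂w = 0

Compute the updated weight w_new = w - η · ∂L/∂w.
w_new = -1.6

w_new = w - η·∂L/∂w = -1.6 - 0.05×(0) = -1.6 - (0) = -1.6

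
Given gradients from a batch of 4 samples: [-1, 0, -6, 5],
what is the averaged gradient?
Average gradient = -0.5

Average = (1/4)(-1 + 0 + -6 + 5) = -2/4 = -0.5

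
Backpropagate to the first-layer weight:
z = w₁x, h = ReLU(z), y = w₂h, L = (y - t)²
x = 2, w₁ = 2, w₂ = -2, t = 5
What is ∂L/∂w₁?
∂L/∂w₁ = 104

Forward pass:
z = w₁x = 2×2 = 4
h = ReLU(4) = 4
y = w₂h = -2×4 = -8

Backward pass:
∂L/∂y = 2(y - t) = 2(-8 - 5) = -26
∂y/∂h = w₂ = -2
∂h/∂z = 1 (ReLU derivative)
∂z/∂w₁ = x = 2

∂L/∂w₁ = -26 × -2 × 1 × 2 = 104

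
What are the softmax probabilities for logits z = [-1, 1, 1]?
p = [0.0634, 0.4683, 0.4683]

exp(z) = [0.3679, 2.718, 2.718]
Sum = 5.804
p = [0.0634, 0.4683, 0.4683]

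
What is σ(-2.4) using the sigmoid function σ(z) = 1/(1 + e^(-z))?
0.08317

sigmoid(-2.4) = 1/(1 + e^(2.4)) = 1/(1 + 11.02) = 0.08317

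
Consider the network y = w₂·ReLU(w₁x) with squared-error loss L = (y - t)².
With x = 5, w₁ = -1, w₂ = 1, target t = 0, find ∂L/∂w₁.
∂L/∂w₁ = 0

Forward pass:
z = w₁x = -1×5 = -5
h = ReLU(-5) = 0
y = w₂h = 1×0 = 0

Backward pass:
∂L/∂y = 2(y - t) = 2(0 - 0) = 0
∂y/∂h = w₂ = 1
∂h/∂z = 0 (ReLU derivative)
∂z/∂w₁ = x = 5

∂L/∂w₁ = 0 × 1 × 0 × 5 = 0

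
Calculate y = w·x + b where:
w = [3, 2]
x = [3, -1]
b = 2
y = 9

y = (3)(3) + (2)(-1) + 2 = 9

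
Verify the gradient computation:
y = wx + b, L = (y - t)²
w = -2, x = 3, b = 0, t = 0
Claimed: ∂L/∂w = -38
Incorrect

y = (-2)(3) + 0 = -6
∂L/∂y = 2(y - t) = 2(-6 - 0) = -12
∂y/∂w = x = 3
∂L/∂w = -12 × 3 = -36

Claimed value: -38
Incorrect: The correct gradient is -36.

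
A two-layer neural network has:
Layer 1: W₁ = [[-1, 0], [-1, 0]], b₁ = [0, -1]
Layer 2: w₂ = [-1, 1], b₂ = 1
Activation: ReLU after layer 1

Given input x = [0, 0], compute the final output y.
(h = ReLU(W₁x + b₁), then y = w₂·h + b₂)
y = 1

Layer 1 pre-activation: z₁ = [0, -1]
After ReLU: h = [0, 0]
Layer 2 output: y = -1×0 + 1×0 + 1 = 1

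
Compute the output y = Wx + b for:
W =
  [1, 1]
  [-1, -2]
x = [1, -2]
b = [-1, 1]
y = [-2, 4]

Wx = [1×1 + 1×-2, -1×1 + -2×-2]
   = [-1, 3]
y = Wx + b = [-1 + -1, 3 + 1] = [-2, 4]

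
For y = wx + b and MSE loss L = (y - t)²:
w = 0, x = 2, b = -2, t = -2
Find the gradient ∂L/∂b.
∂L/∂b = 0

y = wx + b = (0)(2) + -2 = -2
∂L/∂y = 2(y - t) = 2(-2 - -2) = 0
∂y/∂b = 1
∂L/∂b = ∂L/∂y · ∂y/∂b = 0 × 1 = 0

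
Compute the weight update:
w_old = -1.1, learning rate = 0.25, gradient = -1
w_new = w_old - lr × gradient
w_new = -0.85

w_new = w - η·∂L/∂w = -1.1 - 0.25×(-1) = -1.1 - (-0.25) = -0.85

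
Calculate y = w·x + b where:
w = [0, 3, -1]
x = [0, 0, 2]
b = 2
y = 0

y = (0)(0) + (3)(0) + (-1)(2) + 2 = 0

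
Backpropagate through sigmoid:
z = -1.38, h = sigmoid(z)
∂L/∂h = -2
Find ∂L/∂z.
∂L/∂z = -0.3212

σ(-1.38) = 0.201
σ'(-1.38) = σ(-1.38)(1 - σ(-1.38)) = 0.201 × 0.799 = 0.1606
∂L/∂z = ∂L/∂h · σ'(z) = -2 × 0.1606 = -0.3212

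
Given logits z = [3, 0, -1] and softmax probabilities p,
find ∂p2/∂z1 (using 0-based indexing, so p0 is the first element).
∂p2/∂z1 = -0.0007993

p = softmax(z) = [0.9362, 0.04661, 0.01715]
p2 = 0.01715, p1 = 0.04661

∂p2/∂z1 = -p2 × p1 = -0.01715 × 0.04661 = -0.0007993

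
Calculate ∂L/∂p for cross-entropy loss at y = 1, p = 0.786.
∂L/∂p = -1.272

∂L/∂p = -y/p + (1-y)/(1-p) = -1/0.786 + 0 = -1.272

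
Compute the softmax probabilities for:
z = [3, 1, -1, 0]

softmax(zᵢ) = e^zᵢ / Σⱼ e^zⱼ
p = [0.831, 0.1125, 0.0152, 0.0414]

exp(z) = [20.09, 2.718, 0.3679, 1]
Sum = 24.17
p = [0.831, 0.1125, 0.0152, 0.0414]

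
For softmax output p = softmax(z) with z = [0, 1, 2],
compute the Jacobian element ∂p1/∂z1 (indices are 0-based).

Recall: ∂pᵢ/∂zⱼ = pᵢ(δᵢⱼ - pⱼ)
∂p1/∂z1 = 0.1848

p = softmax(z) = [0.09003, 0.2447, 0.6652]
p1 = 0.2447

∂p1/∂z1 = p1(1 - p1) = 0.2447 × (1 - 0.2447) = 0.1848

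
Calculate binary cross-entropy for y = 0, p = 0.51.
L = 0.7133

L = -0·log(0.51) - 1·log(0.49) = -log(0.49) = 0.7133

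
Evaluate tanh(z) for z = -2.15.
-0.9732

tanh(-2.15) = (e^(-2.15) - e^(2.15))/(e^(-2.15) + e^(2.15)) = -0.9732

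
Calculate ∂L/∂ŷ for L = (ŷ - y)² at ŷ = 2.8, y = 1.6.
∂L/∂ŷ = 2.4

∂L/∂ŷ = 2(ŷ - y) = 2(2.8 - 1.6) = 2(1.2) = 2.4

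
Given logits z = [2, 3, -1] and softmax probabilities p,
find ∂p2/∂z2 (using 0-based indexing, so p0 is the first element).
∂p2/∂z2 = 0.01304

p = softmax(z) = [0.2654, 0.7214, 0.01321]
p2 = 0.01321

∂p2/∂z2 = p2(1 - p2) = 0.01321 × (1 - 0.01321) = 0.01304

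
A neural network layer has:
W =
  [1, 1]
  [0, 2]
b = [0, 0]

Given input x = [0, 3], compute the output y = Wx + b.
y = [3, 6]

Wx = [1×0 + 1×3, 0×0 + 2×3]
   = [3, 6]
y = Wx + b = [3 + 0, 6 + 0] = [3, 6]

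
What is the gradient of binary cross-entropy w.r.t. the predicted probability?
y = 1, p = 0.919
∂L/∂p = -1.088

∂L/∂p = -y/p + (1-y)/(1-p) = -1/0.919 + 0 = -1.088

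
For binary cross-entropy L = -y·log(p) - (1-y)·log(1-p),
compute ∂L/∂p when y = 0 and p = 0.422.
∂L/∂p = 1.73

∂L/∂p = -y/p + (1-y)/(1-p) = 0 + 1/0.578 = 1.73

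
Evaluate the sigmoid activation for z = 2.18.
0.8984

sigmoid(2.18) = 1/(1 + e^(-2.18)) = 1/(1 + 0.113) = 0.8984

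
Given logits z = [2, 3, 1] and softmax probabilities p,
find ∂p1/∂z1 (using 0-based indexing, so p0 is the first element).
∂p1/∂z1 = 0.2227

p = softmax(z) = [0.2447, 0.6652, 0.09003]
p1 = 0.6652

∂p1/∂z1 = p1(1 - p1) = 0.6652 × (1 - 0.6652) = 0.2227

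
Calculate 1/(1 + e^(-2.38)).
0.9153

sigmoid(2.38) = 1/(1 + e^(-2.38)) = 1/(1 + 0.09255) = 0.9153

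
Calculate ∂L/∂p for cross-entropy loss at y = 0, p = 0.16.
∂L/∂p = 1.19

∂L/∂p = -y/p + (1-y)/(1-p) = 0 + 1/0.84 = 1.19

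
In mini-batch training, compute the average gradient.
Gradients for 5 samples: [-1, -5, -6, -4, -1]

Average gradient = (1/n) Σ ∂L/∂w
Average gradient = -3.4

Average = (1/5)(-1 + -5 + -6 + -4 + -1) = -17/5 = -3.4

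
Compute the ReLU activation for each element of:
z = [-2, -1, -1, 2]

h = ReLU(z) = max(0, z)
h = [0, 0, 0, 2]

ReLU applied element-wise: max(0,-2)=0, max(0,-1)=0, max(0,-1)=0, max(0,2)=2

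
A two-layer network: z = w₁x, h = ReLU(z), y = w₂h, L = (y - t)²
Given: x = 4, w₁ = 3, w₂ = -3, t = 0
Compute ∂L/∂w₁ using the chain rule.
∂L/∂w₁ = 864

Forward pass:
z = w₁x = 3×4 = 12
h = ReLU(12) = 12
y = w₂h = -3×12 = -36

Backward pass:
∂L/∂y = 2(y - t) = 2(-36 - 0) = -72
∂y/∂h = w₂ = -3
∂h/∂z = 1 (ReLU derivative)
∂z/∂w₁ = x = 4

∂L/∂w₁ = -72 × -3 × 1 × 4 = 864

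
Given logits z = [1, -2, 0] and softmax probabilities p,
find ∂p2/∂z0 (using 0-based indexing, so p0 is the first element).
∂p2/∂z0 = -0.183

p = softmax(z) = [0.7054, 0.03512, 0.2595]
p2 = 0.2595, p0 = 0.7054

∂p2/∂z0 = -p2 × p0 = -0.2595 × 0.7054 = -0.183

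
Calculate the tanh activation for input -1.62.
-0.9246

tanh(-1.62) = (e^(-1.62) - e^(1.62))/(e^(-1.62) + e^(1.62)) = -0.9246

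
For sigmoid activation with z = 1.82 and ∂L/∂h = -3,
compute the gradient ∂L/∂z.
∂L/∂z = -0.36

σ(1.82) = 0.8606
σ'(1.82) = σ(1.82)(1 - σ(1.82)) = 0.8606 × 0.1394 = 0.12
∂L/∂z = ∂L/∂h · σ'(z) = -3 × 0.12 = -0.36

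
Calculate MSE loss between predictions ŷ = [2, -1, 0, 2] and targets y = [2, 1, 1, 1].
MSE = 1.5

MSE = (1/4)((2-2)² + (-1-1)² + (0-1)² + (2-1)²) = (1/4)(0 + 4 + 1 + 1) = 1.5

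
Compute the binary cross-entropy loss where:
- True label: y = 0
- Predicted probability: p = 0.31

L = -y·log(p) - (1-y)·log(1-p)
L = 0.3711

L = -0·log(0.31) - 1·log(0.69) = -log(0.69) = 0.3711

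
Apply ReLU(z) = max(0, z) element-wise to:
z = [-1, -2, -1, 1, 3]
h = [0, 0, 0, 1, 3]

ReLU applied element-wise: max(0,-1)=0, max(0,-2)=0, max(0,-1)=0, max(0,1)=1, max(0,3)=3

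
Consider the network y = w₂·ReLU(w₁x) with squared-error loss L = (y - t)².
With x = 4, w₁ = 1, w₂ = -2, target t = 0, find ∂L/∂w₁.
∂L/∂w₁ = 128

Forward pass:
z = w₁x = 1×4 = 4
h = ReLU(4) = 4
y = w₂h = -2×4 = -8

Backward pass:
∂L/∂y = 2(y - t) = 2(-8 - 0) = -16
∂y/∂h = w₂ = -2
∂h/∂z = 1 (ReLU derivative)
∂z/∂w₁ = x = 4

∂L/∂w₁ = -16 × -2 × 1 × 4 = 128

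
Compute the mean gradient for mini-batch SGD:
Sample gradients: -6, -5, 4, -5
Average gradient = -3

Average = (1/4)(-6 + -5 + 4 + -5) = -12/4 = -3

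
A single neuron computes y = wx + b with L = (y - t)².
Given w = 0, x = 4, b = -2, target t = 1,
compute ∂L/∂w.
∂L/∂w = -24

y = wx + b = (0)(4) + -2 = -2
∂L/∂y = 2(y - t) = 2(-2 - 1) = -6
∂y/∂w = x = 4
∂L/∂w = ∂L/∂y · ∂y/∂w = -6 × 4 = -24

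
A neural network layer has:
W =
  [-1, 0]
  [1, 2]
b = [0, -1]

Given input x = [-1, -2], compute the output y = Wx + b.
y = [1, -6]

Wx = [-1×-1 + 0×-2, 1×-1 + 2×-2]
   = [1, -5]
y = Wx + b = [1 + 0, -5 + -1] = [1, -6]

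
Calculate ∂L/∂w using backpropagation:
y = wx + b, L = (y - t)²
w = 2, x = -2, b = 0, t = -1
∂L/∂w = 12

y = wx + b = (2)(-2) + 0 = -4
∂L/∂y = 2(y - t) = 2(-4 - -1) = -6
∂y/∂w = x = -2
∂L/∂w = ∂L/∂y · ∂y/∂w = -6 × -2 = 12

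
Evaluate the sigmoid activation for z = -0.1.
0.475

sigmoid(-0.1) = 1/(1 + e^(0.1)) = 1/(1 + 1.105) = 0.475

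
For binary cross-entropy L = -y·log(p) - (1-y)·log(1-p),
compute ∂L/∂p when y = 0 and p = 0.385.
∂L/∂p = 1.626

∂L/∂p = -y/p + (1-y)/(1-p) = 0 + 1/0.615 = 1.626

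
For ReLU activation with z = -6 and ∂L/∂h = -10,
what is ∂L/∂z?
∂L/∂z = 0

h = ReLU(-6) = 0
Since z < 0: ∂h/∂z = 0
∂L/∂z = ∂L/∂h · ∂h/∂z = -10 × 0 = 0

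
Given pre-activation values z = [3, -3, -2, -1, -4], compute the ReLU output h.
h = [3, 0, 0, 0, 0]

ReLU applied element-wise: max(0,3)=3, max(0,-3)=0, max(0,-2)=0, max(0,-1)=0, max(0,-4)=0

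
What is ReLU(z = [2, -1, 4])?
h = [2, 0, 4]

ReLU applied element-wise: max(0,2)=2, max(0,-1)=0, max(0,4)=4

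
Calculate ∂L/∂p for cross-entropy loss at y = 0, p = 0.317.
∂L/∂p = 1.464

∂L/∂p = -y/p + (1-y)/(1-p) = 0 + 1/0.683 = 1.464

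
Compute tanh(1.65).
0.9289

tanh(1.65) = (e^(1.65) - e^(-1.65))/(e^(1.65) + e^(-1.65)) = 0.9289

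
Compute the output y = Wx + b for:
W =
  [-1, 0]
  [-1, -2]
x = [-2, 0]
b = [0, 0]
y = [2, 2]

Wx = [-1×-2 + 0×0, -1×-2 + -2×0]
   = [2, 2]
y = Wx + b = [2 + 0, 2 + 0] = [2, 2]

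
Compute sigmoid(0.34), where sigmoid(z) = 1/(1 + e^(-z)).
0.5842

sigmoid(0.34) = 1/(1 + e^(-0.34)) = 1/(1 + 0.7118) = 0.5842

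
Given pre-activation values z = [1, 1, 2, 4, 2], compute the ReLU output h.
h = [1, 1, 2, 4, 2]

ReLU applied element-wise: max(0,1)=1, max(0,1)=1, max(0,2)=2, max(0,4)=4, max(0,2)=2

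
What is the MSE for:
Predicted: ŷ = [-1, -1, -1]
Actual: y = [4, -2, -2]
MSE = 9

MSE = (1/3)((-1-4)² + (-1--2)² + (-1--2)²) = (1/3)(25 + 1 + 1) = 9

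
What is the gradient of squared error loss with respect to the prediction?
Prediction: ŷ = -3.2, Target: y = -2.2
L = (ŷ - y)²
∂L/∂ŷ = -2.0

∂L/∂ŷ = 2(ŷ - y) = 2(-3.2 - -2.2) = 2(-1.0) = -2.0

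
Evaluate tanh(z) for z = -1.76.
-0.9425

tanh(-1.76) = (e^(-1.76) - e^(1.76))/(e^(-1.76) + e^(1.76)) = -0.9425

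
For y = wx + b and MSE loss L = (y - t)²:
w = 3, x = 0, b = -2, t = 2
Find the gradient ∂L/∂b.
∂L/∂b = -8

y = wx + b = (3)(0) + -2 = -2
∂L/∂y = 2(y - t) = 2(-2 - 2) = -8
∂y/∂b = 1
∂L/∂b = ∂L/∂y · ∂y/∂b = -8 × 1 = -8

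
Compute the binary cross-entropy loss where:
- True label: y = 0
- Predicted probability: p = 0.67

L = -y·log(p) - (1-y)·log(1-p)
L = 1.109

L = -0·log(0.67) - 1·log(0.33) = -log(0.33) = 1.109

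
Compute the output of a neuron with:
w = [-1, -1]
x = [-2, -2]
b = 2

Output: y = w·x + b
y = 6

y = (-1)(-2) + (-1)(-2) + 2 = 6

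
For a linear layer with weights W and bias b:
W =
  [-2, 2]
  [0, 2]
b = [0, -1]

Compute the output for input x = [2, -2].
y = [-8, -5]

Wx = [-2×2 + 2×-2, 0×2 + 2×-2]
   = [-8, -4]
y = Wx + b = [-8 + 0, -4 + -1] = [-8, -5]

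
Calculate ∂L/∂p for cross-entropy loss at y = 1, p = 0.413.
∂L/∂p = -2.421

∂L/∂p = -y/p + (1-y)/(1-p) = -1/0.413 + 0 = -2.421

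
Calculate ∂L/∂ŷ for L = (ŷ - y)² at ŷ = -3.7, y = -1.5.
∂L/∂ŷ = -4.4

∂L/∂ŷ = 2(ŷ - y) = 2(-3.7 - -1.5) = 2(-2.2) = -4.4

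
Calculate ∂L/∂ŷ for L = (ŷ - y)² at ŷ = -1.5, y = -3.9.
∂L/∂ŷ = 4.8

∂L/∂ŷ = 2(ŷ - y) = 2(-1.5 - -3.9) = 2(2.4) = 4.8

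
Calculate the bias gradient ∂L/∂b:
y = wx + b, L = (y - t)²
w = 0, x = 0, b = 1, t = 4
∂L/∂b = -6

y = wx + b = (0)(0) + 1 = 1
∂L/∂y = 2(y - t) = 2(1 - 4) = -6
∂y/∂b = 1
∂L/∂b = ∂L/∂y · ∂y/∂b = -6 × 1 = -6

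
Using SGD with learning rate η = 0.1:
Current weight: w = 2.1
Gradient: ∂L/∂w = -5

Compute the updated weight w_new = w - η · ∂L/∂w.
w_new = 2.6

w_new = w - η·∂L/∂w = 2.1 - 0.1×(-5) = 2.1 - (-0.5) = 2.6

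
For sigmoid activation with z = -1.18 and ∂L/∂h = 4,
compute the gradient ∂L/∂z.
∂L/∂z = 0.7192

σ(-1.18) = 0.2351
σ'(-1.18) = σ(-1.18)(1 - σ(-1.18)) = 0.2351 × 0.7649 = 0.1798
∂L/∂z = ∂L/∂h · σ'(z) = 4 × 0.1798 = 0.7192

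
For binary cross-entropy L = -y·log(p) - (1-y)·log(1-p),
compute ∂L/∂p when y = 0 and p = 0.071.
∂L/∂p = 1.076

∂L/∂p = -y/p + (1-y)/(1-p) = 0 + 1/0.929 = 1.076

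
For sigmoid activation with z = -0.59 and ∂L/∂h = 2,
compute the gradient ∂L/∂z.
∂L/∂z = 0.4589

σ(-0.59) = 0.3566
σ'(-0.59) = σ(-0.59)(1 - σ(-0.59)) = 0.3566 × 0.6434 = 0.2294
∂L/∂z = ∂L/∂h · σ'(z) = 2 × 0.2294 = 0.4589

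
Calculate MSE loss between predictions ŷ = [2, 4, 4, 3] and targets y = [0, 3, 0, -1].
MSE = 9.25

MSE = (1/4)((2-0)² + (4-3)² + (4-0)² + (3--1)²) = (1/4)(4 + 1 + 16 + 16) = 9.25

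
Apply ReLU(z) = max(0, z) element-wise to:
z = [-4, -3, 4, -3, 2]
h = [0, 0, 4, 0, 2]

ReLU applied element-wise: max(0,-4)=0, max(0,-3)=0, max(0,4)=4, max(0,-3)=0, max(0,2)=2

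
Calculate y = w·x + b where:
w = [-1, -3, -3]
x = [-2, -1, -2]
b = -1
y = 10

y = (-1)(-2) + (-3)(-1) + (-3)(-2) + -1 = 10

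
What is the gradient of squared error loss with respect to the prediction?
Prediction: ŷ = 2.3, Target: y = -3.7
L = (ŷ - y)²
∂L/∂ŷ = 12.0

∂L/∂ŷ = 2(ŷ - y) = 2(2.3 - -3.7) = 2(6.0) = 12.0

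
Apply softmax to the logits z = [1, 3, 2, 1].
p = [0.0826, 0.6103, 0.2245, 0.0826]

exp(z) = [2.718, 20.09, 7.389, 2.718]
Sum = 32.91
p = [0.0826, 0.6103, 0.2245, 0.0826]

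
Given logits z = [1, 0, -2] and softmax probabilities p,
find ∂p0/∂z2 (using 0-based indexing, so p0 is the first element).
∂p0/∂z2 = -0.02477

p = softmax(z) = [0.7054, 0.2595, 0.03512]
p0 = 0.7054, p2 = 0.03512

∂p0/∂z2 = -p0 × p2 = -0.7054 × 0.03512 = -0.02477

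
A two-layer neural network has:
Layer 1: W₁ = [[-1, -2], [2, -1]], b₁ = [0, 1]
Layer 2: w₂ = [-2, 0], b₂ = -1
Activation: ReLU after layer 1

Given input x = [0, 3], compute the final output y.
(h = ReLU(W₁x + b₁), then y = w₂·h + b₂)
y = -1

Layer 1 pre-activation: z₁ = [-6, -2]
After ReLU: h = [0, 0]
Layer 2 output: y = -2×0 + 0×0 + -1 = -1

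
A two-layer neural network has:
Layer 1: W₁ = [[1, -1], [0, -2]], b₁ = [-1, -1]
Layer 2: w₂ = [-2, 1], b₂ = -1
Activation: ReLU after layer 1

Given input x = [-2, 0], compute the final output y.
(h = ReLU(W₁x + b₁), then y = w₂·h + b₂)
y = -1

Layer 1 pre-activation: z₁ = [-3, -1]
After ReLU: h = [0, 0]
Layer 2 output: y = -2×0 + 1×0 + -1 = -1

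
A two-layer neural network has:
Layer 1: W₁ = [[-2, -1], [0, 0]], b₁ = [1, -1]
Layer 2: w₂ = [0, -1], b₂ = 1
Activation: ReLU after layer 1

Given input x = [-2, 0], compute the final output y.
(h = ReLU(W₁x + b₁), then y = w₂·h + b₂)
y = 1

Layer 1 pre-activation: z₁ = [5, -1]
After ReLU: h = [5, 0]
Layer 2 output: y = 0×5 + -1×0 + 1 = 1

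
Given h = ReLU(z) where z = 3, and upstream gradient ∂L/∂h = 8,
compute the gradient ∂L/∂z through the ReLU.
∂L/∂z = 8

h = ReLU(3) = 3
Since z > 0: ∂h/∂z = 1
∂L/∂z = ∂L/∂h · ∂h/∂z = 8 × 1 = 8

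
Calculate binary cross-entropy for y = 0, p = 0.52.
L = 0.734

L = -0·log(0.52) - 1·log(0.48) = -log(0.48) = 0.734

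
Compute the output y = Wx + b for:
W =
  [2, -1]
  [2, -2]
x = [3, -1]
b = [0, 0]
y = [7, 8]

Wx = [2×3 + -1×-1, 2×3 + -2×-1]
   = [7, 8]
y = Wx + b = [7 + 0, 8 + 0] = [7, 8]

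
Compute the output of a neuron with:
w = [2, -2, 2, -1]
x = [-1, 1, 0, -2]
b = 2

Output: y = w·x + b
y = 0

y = (2)(-1) + (-2)(1) + (2)(0) + (-1)(-2) + 2 = 0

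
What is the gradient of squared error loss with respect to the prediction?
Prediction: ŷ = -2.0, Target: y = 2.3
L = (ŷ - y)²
∂L/∂ŷ = -8.6

∂L/∂ŷ = 2(ŷ - y) = 2(-2.0 - 2.3) = 2(-4.3) = -8.6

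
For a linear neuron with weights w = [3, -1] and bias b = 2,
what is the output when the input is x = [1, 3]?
y = 2

y = (3)(1) + (-1)(3) + 2 = 2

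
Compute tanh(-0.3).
-0.2913

tanh(-0.3) = (e^(-0.3) - e^(0.3))/(e^(-0.3) + e^(0.3)) = -0.2913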